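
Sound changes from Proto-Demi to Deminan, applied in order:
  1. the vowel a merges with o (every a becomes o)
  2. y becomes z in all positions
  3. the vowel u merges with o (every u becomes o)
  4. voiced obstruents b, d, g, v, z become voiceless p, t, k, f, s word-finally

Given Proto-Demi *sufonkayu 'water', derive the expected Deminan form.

sofonkozo

Deminan: start from *sufonkayu.
  rule 1 (vowel merger): sufonkayu → sufonkoyu
  rule 2 (unconditioned shift): sufonkoyu → sufonkozu
  rule 3 (vowel merger): sufonkozu → sofonkozo
  rule 4: no change — sofonkozo
  ⇒ Deminan sofonkozo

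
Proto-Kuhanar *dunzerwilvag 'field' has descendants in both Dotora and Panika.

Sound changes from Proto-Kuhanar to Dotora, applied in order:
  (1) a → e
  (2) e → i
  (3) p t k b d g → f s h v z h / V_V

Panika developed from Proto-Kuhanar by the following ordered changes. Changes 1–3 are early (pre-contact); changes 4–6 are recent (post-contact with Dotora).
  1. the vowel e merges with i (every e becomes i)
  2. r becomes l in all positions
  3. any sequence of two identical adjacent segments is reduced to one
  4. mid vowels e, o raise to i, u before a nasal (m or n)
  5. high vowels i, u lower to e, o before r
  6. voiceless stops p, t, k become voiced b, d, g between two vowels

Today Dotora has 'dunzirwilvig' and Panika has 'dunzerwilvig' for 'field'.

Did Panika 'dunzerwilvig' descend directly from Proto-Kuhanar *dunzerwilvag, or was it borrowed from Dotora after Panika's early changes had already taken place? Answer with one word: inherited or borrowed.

If inherited, *dunzerwilvag would pass through all of Panika's changes:
Panika: *dunzerwilvag > dunzirwilvag > dunzilwilvag  (by vowel merger, unconditioned shift)
If borrowed from Dotora 'dunzirwilvig' after the early changes, it would undergo only the recent ones:
  rule 4 (pre-nasal raising): no change (dunzirwilvig)
  rule 5 (pre-rhotic lowering): dunzirwilvig → dunzerwilvig
  rule 6 (intervocalic voicing): no change (dunzerwilvig)
  ⇒ as a loan: dunzerwilvig
Panika 'dunzerwilvig' matches the loan outcome 'dunzerwilvig', not the inherited 'dunzilwilvag' — it skipped the early Panika changes, so it was borrowed from Dotora.

borrowed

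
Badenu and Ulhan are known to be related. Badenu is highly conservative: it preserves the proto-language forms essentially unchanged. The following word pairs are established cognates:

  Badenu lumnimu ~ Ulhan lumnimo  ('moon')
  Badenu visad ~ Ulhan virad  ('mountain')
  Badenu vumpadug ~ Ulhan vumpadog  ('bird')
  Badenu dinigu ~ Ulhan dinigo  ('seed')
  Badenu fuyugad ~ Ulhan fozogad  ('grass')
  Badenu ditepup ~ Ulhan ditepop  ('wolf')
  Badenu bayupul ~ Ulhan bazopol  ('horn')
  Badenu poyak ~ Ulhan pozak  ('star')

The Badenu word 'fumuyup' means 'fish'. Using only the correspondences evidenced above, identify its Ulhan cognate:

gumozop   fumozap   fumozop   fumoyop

fumozop

vumpadug ~ vumpadog, fuyugad ~ fozogad — Badenu u corresponds to Ulhan o after a consonant, before a consonant other than r, m, n, p, b, f, v.
fuyugad ~ fozogad, bayupul ~ bazopol — Badenu y corresponds to Ulhan z between vowels (before a back vowel).
ditepup ~ ditepop, bayupul ~ bazopol — Badenu u corresponds to Ulhan o after a consonant, before a labial obstruent.
Applying these to Badenu 'fumuyup':
  fumuyup → fumoyup   (u→o after a consonant, before a consonant other than r, m, n, p, b, f, v)
  fumoyup → fumozup   (y→z between vowels (before a back vowel))
  fumozup → fumozop   (u→o after a consonant, before a labial obstruent)
So the Ulhan cognate is 'fumozop'.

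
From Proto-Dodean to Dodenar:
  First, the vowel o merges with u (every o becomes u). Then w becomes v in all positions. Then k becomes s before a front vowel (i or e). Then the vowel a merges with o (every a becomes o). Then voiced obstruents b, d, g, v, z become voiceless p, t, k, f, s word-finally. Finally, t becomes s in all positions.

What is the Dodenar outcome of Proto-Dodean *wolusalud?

Dodenar: *wolusalud > wulusalud > vulusalud > vulusolud > vulusolut > vulusolus  (by vowel merger, unconditioned shift, vowel merger, final devoicing, unconditioned shift)

vulusolus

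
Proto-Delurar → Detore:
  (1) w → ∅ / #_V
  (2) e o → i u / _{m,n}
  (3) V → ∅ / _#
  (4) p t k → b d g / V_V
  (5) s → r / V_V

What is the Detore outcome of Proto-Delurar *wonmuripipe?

unmuribip

Detore: *wonmuripipe > onmuripipe > unmuripipe > unmuripip > unmuribip  (by glide loss, pre-nasal raising, apocope, intervocalic voicing)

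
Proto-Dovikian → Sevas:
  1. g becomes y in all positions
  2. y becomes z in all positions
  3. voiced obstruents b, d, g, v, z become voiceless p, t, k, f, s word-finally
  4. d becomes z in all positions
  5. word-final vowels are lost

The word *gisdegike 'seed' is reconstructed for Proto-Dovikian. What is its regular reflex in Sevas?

ziszezik

Sevas: *gisdegike > yisdeyike > zisdezike > ziszezike > ziszezik  (by unconditioned shift, unconditioned shift, unconditioned shift, apocope)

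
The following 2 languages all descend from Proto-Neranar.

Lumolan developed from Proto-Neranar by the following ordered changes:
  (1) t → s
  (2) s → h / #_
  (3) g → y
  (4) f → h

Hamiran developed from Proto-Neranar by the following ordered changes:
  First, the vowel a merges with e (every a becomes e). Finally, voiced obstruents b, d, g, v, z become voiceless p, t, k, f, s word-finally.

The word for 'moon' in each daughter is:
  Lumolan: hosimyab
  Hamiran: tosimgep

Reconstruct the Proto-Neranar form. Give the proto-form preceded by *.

Position 1: Lumolan has h, Hamiran has t. Taking the neighbouring segments as reconstructed: Lumolan h could go back to *t or *f or *s or *h; Hamiran t can only go back to *t — the one source consistent with every daughter is *t.
Position 6: Lumolan has y, Hamiran has g. Hamiran preserves g here (none of its changes turn any other segment into g), so the proto-segment is *g.
Continuing position by position gives *tosimgab; check it forward:
Lumolan: *tosimgab > sosimgab > hosimgab > hosimyab  (by unconditioned shift, debuccalisation, unconditioned shift)
Hamiran: *tosimgab > tosimgeb > tosimgep  (by vowel merger, final devoicing)
No other proto-form is consistent with every reflex, so the reconstruction is *tosimgab.

*tosimgab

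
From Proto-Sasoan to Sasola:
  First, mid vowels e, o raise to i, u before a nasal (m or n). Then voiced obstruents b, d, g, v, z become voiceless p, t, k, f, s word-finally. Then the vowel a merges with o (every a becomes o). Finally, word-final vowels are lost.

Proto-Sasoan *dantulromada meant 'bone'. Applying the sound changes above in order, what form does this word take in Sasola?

Sasola: *dantulromada
  dantulromada → dantulrumada   [pre-nasal raising]
  dantulrumada (rule 2 does not apply)
  dantulrumada → dontulrumodo   [vowel merger]
  dontulrumodo → dontulrumod   [apocope]
  giving Sasola dontulrumod.

dontulrumod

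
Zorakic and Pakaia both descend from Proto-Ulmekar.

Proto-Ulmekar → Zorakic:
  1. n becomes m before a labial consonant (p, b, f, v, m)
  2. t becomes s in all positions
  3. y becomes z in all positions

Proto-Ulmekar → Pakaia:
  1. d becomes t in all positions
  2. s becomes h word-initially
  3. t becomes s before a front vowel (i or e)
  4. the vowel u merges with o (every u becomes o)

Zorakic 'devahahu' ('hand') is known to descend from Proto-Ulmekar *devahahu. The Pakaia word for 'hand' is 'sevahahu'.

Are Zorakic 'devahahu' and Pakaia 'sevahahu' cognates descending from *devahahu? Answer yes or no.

Derive the expected Pakaia reflex of *devahahu:
Pakaia: start from *devahahu.
  rule 1 (unconditioned shift): devahahu → tevahahu
  rule 2: no change — tevahahu
  rule 3 (palatalisation): tevahahu → sevahahu
  rule 4 (vowel merger): sevahahu → sevahaho
  ⇒ Pakaia sevahaho
The regular Pakaia reflex would be 'sevahaho', but the attested form is 'sevahahu'. The correspondence is irregular, so they are not cognates (the Pakaia form has a different source).

no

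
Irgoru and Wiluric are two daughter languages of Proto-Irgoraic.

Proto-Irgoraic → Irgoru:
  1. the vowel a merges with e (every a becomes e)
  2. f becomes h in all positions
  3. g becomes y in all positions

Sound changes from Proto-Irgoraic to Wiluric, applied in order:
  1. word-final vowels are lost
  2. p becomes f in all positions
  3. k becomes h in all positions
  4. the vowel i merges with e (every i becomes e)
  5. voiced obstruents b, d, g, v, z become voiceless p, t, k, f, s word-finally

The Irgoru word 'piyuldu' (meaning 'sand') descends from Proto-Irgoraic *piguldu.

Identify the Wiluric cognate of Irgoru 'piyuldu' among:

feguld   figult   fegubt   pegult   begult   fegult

Wiluric: *piguldu
  piguldu → piguld   [apocope]
  piguld → figuld   [unconditioned shift]
  figuld (rule 3 does not apply)
  figuld → feguld   [vowel merger]
  feguld → fegult   [final devoicing]
  giving Wiluric fegult.
The other candidates each miss or misapply at least one Wiluric change.

fegult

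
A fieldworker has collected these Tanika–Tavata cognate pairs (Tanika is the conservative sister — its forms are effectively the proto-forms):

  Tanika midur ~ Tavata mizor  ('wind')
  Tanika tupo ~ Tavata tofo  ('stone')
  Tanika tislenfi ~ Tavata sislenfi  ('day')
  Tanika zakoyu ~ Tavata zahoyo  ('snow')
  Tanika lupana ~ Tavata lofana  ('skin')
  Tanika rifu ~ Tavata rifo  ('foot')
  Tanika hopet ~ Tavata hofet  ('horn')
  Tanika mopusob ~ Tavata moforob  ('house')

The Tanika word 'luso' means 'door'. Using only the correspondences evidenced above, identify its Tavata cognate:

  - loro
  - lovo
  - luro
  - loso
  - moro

loro

mopusob ~ moforob — Tanika u corresponds to Tavata o after a consonant, before a consonant other than r, m, n, p, b, f, v.
mopusob ~ moforob — Tanika s corresponds to Tavata r between vowels (before a back vowel).
Applying these to Tanika 'luso':
  luso → loso   (u→o after a consonant, before a consonant other than r, m, n, p, b, f, v)
  loso → loro   (s→r between vowels (before a back vowel))
So the Tavata cognate is 'loro'.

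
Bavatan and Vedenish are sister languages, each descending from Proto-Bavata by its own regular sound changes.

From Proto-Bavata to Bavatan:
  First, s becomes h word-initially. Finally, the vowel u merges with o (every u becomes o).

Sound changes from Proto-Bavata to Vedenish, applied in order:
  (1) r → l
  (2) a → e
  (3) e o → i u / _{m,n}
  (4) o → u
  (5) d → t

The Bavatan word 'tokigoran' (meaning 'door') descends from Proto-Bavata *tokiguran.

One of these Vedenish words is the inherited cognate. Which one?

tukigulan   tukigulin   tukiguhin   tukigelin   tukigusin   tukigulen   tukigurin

tukigulin

Vedenish: *tokiguran
  tokiguran → tokigulan   [unconditioned shift]
  tokigulan → tokigulen   [vowel merger]
  tokigulen → tokigulin   [pre-nasal raising]
  tokigulin → tukigulin   [vowel merger]
  tukigulin (rule 5 does not apply)
  giving Vedenish tukigulin.
Among the options, 'tukigulin' alone shows every Vedenish change applied in order.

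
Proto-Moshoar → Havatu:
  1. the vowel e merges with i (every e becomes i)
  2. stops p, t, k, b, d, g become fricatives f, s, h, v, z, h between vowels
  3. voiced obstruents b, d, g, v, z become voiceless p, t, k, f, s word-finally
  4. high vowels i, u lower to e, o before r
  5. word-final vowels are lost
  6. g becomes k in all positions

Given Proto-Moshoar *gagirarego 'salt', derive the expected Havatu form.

Havatu: start from *gagirarego.
  rule 1 (vowel merger): gagirarego → gagirarigo
  rule 2 (intervocalic lenition): gagirarigo → gahirariho
  rule 3: no change — gahirariho
  rule 4 (pre-rhotic lowering): gahirariho → gaherariho
  rule 5 (apocope): gaherariho → gaherarih
  rule 6 (unconditioned shift): gaherarih → kaherarih
  ⇒ Havatu kaherarih

kaherarih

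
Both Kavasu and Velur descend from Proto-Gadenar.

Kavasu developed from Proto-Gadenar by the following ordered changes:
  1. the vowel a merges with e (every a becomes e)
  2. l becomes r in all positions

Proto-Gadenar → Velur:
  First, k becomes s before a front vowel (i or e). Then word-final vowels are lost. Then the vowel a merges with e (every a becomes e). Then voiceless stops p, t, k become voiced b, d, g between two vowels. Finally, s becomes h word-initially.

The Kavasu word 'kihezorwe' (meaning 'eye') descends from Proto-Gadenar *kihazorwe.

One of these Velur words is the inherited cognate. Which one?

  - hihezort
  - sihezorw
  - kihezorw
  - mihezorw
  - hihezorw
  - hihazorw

Velur: *kihazorwe > sihazorwe > sihazorw > sihezorw > hihezorw  (by palatalisation, apocope, vowel merger, debuccalisation)
Only 'hihezorw' matches the regular Velur development of *kihazorwe.

hihezorw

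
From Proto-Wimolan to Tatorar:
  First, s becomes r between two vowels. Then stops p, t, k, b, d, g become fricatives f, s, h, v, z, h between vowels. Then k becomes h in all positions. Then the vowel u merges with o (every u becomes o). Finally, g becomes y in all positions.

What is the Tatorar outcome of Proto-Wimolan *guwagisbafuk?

Tatorar: *guwagisbafuk > guwahisbafuk > guwahisbafuh > gowahisbafoh > yowahisbafoh  (by intervocalic lenition, unconditioned shift, vowel merger, unconditioned shift)

yowahisbafoh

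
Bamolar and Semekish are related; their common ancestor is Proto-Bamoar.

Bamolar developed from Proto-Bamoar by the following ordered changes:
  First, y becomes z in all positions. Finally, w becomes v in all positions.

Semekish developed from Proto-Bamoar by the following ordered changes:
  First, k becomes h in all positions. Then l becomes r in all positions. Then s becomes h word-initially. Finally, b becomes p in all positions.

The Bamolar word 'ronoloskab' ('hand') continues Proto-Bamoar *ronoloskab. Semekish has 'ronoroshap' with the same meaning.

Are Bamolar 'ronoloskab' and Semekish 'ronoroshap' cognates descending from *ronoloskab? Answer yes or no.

Derive the expected Semekish reflex of *ronoloskab:
Semekish: *ronoloskab > ronoloshab > ronoroshab > ronoroshap  (by unconditioned shift, unconditioned shift, unconditioned shift)
Semekish 'ronoroshap' matches the regular reflex exactly, so the pair is cognate.

yes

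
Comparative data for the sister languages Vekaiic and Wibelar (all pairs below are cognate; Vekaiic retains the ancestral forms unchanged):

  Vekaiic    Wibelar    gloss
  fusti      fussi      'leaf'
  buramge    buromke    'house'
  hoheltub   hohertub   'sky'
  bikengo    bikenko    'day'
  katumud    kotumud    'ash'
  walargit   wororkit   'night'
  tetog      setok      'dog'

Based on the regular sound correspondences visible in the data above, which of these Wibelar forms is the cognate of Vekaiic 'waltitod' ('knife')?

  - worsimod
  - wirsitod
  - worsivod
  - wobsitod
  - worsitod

katumud ~ kotumud, walargit ~ wororkit — Vekaiic a corresponds to Wibelar o after a consonant, before a consonant other than r, m, n, p, b, f, v.
hoheltub ~ hohertub — Vekaiic l corresponds to Wibelar r after a vowel, before a consonant other than r, m, n, p, b, f, v.
fusti ~ fussi — Vekaiic t corresponds to Wibelar s after a consonant, before a front vowel.
Applying these to Vekaiic 'waltitod':
  waltitod → woltitod   (a→o after a consonant, before a consonant other than r, m, n, p, b, f, v)
  woltitod → wortitod   (l→r after a vowel, before a consonant other than r, m, n, p, b, f, v)
  wortitod → worsitod   (t→s after a consonant, before a front vowel)
So the Wibelar cognate is 'worsitod'.

worsitod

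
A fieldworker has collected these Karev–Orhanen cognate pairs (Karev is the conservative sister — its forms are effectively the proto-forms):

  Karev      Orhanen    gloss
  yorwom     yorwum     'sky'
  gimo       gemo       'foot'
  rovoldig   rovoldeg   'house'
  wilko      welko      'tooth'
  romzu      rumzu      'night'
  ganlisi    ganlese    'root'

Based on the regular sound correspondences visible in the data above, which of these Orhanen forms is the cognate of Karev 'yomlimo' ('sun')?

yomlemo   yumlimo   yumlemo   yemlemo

yumlemo

yorwom ~ yorwum, romzu ~ rumzu — Karev o corresponds to Orhanen u after a consonant, before a nasal.
gimo ~ gemo — Karev i corresponds to Orhanen e after a consonant, before a nasal.
Applying these to Karev 'yomlimo':
  yomlimo → yumlimo   (o→u after a consonant, before a nasal)
  yumlimo → yumlemo   (i→e after a consonant, before a nasal)
So the Orhanen cognate is 'yumlemo'.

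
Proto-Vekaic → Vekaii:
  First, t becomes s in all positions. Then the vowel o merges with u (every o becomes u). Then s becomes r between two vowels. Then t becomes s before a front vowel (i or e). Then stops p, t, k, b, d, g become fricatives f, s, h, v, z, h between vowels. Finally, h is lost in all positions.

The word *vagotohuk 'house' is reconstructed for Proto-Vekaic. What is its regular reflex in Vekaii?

Vekaii: *vagotohuk
  vagotohuk → vagosohuk   [unconditioned shift]
  vagosohuk → vagusuhuk   [vowel merger]
  vagusuhuk → vaguruhuk   [rhotacism]
  vaguruhuk (rule 4 does not apply)
  vaguruhuk → vahuruhuk   [intervocalic lenition]
  vahuruhuk → vauruuk   [h-loss]
  giving Vekaii vauruuk.

vauruuk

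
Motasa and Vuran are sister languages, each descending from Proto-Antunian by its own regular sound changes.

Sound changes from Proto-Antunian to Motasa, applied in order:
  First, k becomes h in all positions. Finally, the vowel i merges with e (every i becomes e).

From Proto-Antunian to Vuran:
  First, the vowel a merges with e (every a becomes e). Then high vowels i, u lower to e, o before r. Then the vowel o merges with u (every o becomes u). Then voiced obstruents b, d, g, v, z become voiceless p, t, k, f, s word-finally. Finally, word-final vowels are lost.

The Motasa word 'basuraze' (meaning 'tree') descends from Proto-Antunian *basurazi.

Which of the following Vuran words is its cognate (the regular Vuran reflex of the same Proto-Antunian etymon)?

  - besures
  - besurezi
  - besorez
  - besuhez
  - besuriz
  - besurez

Vuran: *basurazi > besurezi > besorezi > besurezi > besurez  (by vowel merger, pre-rhotic lowering, vowel merger, apocope)
Only 'besurez' matches the regular Vuran development of *basurazi.

besurez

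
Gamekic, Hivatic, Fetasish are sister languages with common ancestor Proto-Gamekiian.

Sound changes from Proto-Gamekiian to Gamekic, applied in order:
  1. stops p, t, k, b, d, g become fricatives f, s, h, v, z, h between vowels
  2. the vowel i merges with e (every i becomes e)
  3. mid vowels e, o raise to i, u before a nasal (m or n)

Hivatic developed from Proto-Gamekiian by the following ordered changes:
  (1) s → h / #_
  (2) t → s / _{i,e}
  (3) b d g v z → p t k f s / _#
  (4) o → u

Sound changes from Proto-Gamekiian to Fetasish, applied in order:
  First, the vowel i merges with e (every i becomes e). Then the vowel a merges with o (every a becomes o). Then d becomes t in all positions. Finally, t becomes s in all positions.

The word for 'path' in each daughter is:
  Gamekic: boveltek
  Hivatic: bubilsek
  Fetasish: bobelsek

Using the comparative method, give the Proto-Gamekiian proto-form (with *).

*bobiltek

Position 6: Gamekic has t, Hivatic has s, Fetasish has s. Gamekic preserves t here (none of its changes turn any other segment into t), so the proto-segment is *t.
Position 3: Gamekic has v, Hivatic has b, Fetasish has b. Hivatic preserves b here (none of its changes turn any other segment into b), so the proto-segment is *b.
Position 2: Gamekic has o, Hivatic has u, Fetasish has o. Gamekic preserves o here (none of its changes turn any other segment into o), so the proto-segment is *o.
Verify the candidate proto-form against each daughter:
Gamekic: *bobiltek > boviltek > boveltek  (by intervocalic lenition, vowel merger)
Hivatic: *bobiltek > bobilsek > bubilsek  (by palatalisation, vowel merger)
Fetasish: *bobiltek
  bobiltek → bobeltek   [vowel merger]
  bobeltek (rule 2 does not apply)
  bobeltek (rule 3 does not apply)
  bobeltek → bobelsek   [unconditioned shift]
  giving Fetasish bobelsek.
*bobiltek is the unique common source.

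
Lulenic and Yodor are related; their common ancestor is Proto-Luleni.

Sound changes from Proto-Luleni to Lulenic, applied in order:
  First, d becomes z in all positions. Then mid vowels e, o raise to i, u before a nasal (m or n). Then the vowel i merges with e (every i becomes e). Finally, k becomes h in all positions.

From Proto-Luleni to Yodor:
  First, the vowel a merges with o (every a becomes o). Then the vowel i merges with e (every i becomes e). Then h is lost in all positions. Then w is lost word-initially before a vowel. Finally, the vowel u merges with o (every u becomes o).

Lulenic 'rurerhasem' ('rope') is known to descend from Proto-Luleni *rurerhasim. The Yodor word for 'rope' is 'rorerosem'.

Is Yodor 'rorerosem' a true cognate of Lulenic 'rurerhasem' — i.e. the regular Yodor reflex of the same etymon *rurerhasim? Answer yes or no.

yes

Derive the expected Yodor reflex of *rurerhasim:
Yodor: *rurerhasim > rurerhosim > rurerhosem > rurerosem > rorerosem  (by vowel merger, vowel merger, h-loss, vowel merger)
Yodor 'rorerosem' matches the regular reflex exactly, so the pair is cognate.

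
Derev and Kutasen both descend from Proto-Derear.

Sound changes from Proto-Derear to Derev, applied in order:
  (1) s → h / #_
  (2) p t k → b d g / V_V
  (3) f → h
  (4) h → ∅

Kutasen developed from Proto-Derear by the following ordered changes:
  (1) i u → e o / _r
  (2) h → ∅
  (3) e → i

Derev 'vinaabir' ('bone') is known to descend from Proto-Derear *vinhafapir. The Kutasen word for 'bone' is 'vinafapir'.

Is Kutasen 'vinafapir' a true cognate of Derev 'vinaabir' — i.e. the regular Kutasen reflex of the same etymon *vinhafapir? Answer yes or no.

Derive the expected Kutasen reflex of *vinhafapir:
Kutasen: *vinhafapir > vinhafaper > vinafaper > vinafapir  (by pre-rhotic lowering, h-loss, vowel merger)
Kutasen 'vinafapir' matches the regular reflex exactly, so the pair is cognate.

yes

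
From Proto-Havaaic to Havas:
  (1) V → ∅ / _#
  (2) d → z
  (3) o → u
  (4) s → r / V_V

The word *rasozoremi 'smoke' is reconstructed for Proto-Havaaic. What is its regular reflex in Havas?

raruzurem

Havas: start from *rasozoremi.
  rule 1 (apocope): rasozoremi → rasozorem
  rule 2: no change — rasozorem
  rule 3 (vowel merger): rasozorem → rasuzurem
  rule 4 (rhotacism): rasuzurem → raruzurem
  ⇒ Havas raruzurem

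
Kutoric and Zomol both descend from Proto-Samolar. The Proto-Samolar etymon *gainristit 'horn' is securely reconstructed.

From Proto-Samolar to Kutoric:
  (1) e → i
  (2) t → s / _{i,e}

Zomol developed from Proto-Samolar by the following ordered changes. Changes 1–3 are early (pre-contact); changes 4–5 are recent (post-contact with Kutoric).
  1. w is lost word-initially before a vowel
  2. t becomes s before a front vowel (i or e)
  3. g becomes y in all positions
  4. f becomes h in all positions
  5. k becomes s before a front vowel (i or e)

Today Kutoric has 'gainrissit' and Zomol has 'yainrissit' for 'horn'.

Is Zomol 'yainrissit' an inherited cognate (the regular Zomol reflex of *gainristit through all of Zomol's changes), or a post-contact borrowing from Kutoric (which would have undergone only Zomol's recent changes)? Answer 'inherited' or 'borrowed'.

If inherited, *gainristit would pass through all of Zomol's changes:
Zomol: *gainristit > gainrissit > yainrissit  (by palatalisation, unconditioned shift)
If borrowed from Kutoric 'gainrissit' after the early changes, it would undergo only the recent ones:
  rule 4 (unconditioned shift): no change (gainrissit)
  rule 5 (palatalisation): no change (gainrissit)
  ⇒ as a loan: gainrissit
Zomol 'yainrissit' matches the inherited outcome exactly, so it is an inherited cognate, not a loan.

inherited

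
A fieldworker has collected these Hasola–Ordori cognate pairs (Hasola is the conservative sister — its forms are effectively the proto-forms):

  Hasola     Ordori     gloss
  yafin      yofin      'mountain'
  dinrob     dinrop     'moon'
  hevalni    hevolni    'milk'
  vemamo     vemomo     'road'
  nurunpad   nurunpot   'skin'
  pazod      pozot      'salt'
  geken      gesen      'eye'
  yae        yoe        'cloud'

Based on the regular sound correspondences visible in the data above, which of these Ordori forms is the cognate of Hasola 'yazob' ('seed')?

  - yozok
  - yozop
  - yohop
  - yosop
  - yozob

yozop

hevalni ~ hevolni, nurunpad ~ nurunpot — Hasola a corresponds to Ordori o after a consonant, before a consonant other than r, m, n, p, b, f, v.
dinrob ~ dinrop — Hasola b corresponds to Ordori p word-finally.
Applying these to Hasola 'yazob':
  yazob → yozob   (a→o after a consonant, before a consonant other than r, m, n, p, b, f, v)
  yozob → yozop   (b→p word-finally)
So the Ordori cognate is 'yozop'.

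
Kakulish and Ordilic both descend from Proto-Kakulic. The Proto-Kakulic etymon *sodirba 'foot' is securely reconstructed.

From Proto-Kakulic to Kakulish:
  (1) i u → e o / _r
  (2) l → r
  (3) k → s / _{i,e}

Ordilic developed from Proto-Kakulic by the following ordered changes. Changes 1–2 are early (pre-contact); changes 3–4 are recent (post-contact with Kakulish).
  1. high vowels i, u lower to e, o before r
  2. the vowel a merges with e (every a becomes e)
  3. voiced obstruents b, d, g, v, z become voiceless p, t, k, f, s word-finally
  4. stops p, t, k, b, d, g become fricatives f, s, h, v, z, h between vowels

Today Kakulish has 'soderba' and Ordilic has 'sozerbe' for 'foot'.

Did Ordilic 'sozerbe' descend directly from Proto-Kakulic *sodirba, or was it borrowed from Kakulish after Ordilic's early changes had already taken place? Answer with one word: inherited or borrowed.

inherited

If inherited, *sodirba would pass through all of Ordilic's changes:
Ordilic: *sodirba
  sodirba → soderba   [pre-rhotic lowering]
  soderba → soderbe   [vowel merger]
  soderbe (rule 3 does not apply)
  soderbe → sozerbe   [intervocalic lenition]
  giving Ordilic sozerbe.
If borrowed from Kakulish 'soderba' after the early changes, it would undergo only the recent ones:
  rule 3 (final devoicing): no change (soderba)
  rule 4 (intervocalic lenition): soderba → sozerba
  ⇒ as a loan: sozerba
Ordilic 'sozerbe' matches the inherited outcome exactly, so it is an inherited cognate, not a loan.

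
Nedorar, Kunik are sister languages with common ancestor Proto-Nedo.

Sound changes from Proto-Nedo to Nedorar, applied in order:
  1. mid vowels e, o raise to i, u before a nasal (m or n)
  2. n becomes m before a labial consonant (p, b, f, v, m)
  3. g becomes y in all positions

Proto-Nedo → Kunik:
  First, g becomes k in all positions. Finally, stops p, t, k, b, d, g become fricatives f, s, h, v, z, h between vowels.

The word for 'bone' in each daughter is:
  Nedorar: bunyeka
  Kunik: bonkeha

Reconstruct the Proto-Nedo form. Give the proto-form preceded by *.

*bongeka

Position 6: Nedorar has k, Kunik has h. Nedorar preserves k here (none of its changes turn any other segment into k), so the proto-segment is *k.
Position 4: Nedorar has y, Kunik has k. Taking the neighbouring segments as reconstructed: Nedorar y could go back to *g or *y; Kunik k could go back to *k or *g — the one source consistent with every daughter is *g.
Position 2: Nedorar has u, Kunik has o. Kunik preserves o here (none of its changes turn any other segment into o), so the proto-segment is *o.
This points to *bongeka. Verify forward in each daughter:
Nedorar: *bongeka > bungeka > bunyeka  (by pre-nasal raising, unconditioned shift)
Kunik: start from *bongeka.
  rule 1 (unconditioned shift): bongeka → bonkeka
  rule 2 (intervocalic lenition): bonkeka → bonkeha
  ⇒ Kunik bonkeha
No other proto-form is consistent with every reflex, so the reconstruction is *bongeka.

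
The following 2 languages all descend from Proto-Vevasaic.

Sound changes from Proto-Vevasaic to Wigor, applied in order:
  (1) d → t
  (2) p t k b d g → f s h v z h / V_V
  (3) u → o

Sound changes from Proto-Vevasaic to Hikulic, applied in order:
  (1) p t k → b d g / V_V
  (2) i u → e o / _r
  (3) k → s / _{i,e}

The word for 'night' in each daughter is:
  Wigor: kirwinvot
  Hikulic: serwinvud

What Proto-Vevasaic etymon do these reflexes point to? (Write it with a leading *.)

*kirwinvud

Position 1: Wigor has k, Hikulic has s. Wigor preserves k here (none of its changes turn any other segment into k), so the proto-segment is *k.
Position 8: Wigor has o, Hikulic has u. Hikulic preserves u here (none of its changes turn any other segment into u), so the proto-segment is *u.
Verify the candidate proto-form against each daughter:
Wigor: *kirwinvud
  kirwinvud → kirwinvut   [unconditioned shift]
  kirwinvut (rule 2 does not apply)
  kirwinvut → kirwinvot   [vowel merger]
  giving Wigor kirwinvot.
Hikulic: *kirwinvud
  kirwinvud (rule 1 does not apply)
  kirwinvud → kerwinvud   [pre-rhotic lowering]
  kerwinvud → serwinvud   [palatalisation]
  giving Hikulic serwinvud.
Only *kirwinvud yields all of Wigor kirwinvot, Hikulic serwinvud.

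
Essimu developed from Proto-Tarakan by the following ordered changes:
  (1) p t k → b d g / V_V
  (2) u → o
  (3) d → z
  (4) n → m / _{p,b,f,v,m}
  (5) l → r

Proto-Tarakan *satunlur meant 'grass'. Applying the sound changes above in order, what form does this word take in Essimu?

sazonror

Essimu: start from *satunlur.
  rule 1 (intervocalic voicing): satunlur → sadunlur
  rule 2 (vowel merger): sadunlur → sadonlor
  rule 3 (unconditioned shift): sadonlor → sazonlor
  rule 4: no change — sazonlor
  rule 5 (unconditioned shift): sazonlor → sazonror
  ⇒ Essimu sazonror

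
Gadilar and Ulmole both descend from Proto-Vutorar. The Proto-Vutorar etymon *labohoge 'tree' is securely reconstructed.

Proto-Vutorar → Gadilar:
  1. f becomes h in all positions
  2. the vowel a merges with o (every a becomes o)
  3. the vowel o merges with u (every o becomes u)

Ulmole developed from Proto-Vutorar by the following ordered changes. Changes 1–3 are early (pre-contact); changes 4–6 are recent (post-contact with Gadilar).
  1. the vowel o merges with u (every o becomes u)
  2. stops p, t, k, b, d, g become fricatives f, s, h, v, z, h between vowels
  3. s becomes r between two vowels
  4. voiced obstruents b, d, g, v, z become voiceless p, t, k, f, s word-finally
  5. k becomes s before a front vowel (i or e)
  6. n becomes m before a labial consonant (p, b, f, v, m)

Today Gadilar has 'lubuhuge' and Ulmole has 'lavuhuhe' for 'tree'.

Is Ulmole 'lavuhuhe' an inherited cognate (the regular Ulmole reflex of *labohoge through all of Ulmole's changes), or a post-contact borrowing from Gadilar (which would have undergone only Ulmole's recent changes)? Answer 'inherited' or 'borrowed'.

If inherited, *labohoge would pass through all of Ulmole's changes:
Ulmole: *labohoge > labuhuge > lavuhuhe  (by vowel merger, intervocalic lenition)
If borrowed from Gadilar 'lubuhuge' after the early changes, it would undergo only the recent ones:
  rule 4 (final devoicing): no change (lubuhuge)
  rule 5 (palatalisation): no change (lubuhuge)
  rule 6 (nasal place assimilation): no change (lubuhuge)
  ⇒ as a loan: lubuhuge
Ulmole 'lavuhuhe' matches the inherited outcome exactly, so it is an inherited cognate, not a loan.

inherited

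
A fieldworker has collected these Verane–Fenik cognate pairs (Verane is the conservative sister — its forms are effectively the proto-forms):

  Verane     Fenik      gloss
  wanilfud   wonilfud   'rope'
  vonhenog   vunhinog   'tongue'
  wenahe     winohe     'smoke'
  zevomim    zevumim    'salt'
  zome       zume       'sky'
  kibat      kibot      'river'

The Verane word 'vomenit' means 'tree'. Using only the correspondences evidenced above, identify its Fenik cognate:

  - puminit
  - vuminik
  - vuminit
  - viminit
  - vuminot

vuminit

zevomim ~ zevumim, zome ~ zume — Verane o corresponds to Fenik u after a consonant, before a nasal.
vonhenog ~ vunhinog, wenahe ~ winohe — Verane e corresponds to Fenik i after a consonant, before a nasal.
Applying these to Verane 'vomenit':
  vomenit → vumenit   (o→u after a consonant, before a nasal)
  vumenit → vuminit   (e→i after a consonant, before a nasal)
So the Fenik cognate is 'vuminit'.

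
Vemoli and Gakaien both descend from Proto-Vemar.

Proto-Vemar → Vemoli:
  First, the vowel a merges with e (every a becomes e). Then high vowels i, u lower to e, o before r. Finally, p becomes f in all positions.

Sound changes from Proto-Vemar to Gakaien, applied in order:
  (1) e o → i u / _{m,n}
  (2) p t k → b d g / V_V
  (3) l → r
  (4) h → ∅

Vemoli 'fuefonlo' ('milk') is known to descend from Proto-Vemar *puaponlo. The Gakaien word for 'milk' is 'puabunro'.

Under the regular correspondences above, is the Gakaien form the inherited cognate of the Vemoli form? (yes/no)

yes

Derive the expected Gakaien reflex of *puaponlo:
Gakaien: start from *puaponlo.
  rule 1 (pre-nasal raising): puaponlo → puapunlo
  rule 2 (intervocalic voicing): puapunlo → puabunlo
  rule 3 (unconditioned shift): puabunlo → puabunro
  rule 4: no change — puabunro
  ⇒ Gakaien puabunro
Gakaien 'puabunro' matches the regular reflex exactly, so the pair is cognate.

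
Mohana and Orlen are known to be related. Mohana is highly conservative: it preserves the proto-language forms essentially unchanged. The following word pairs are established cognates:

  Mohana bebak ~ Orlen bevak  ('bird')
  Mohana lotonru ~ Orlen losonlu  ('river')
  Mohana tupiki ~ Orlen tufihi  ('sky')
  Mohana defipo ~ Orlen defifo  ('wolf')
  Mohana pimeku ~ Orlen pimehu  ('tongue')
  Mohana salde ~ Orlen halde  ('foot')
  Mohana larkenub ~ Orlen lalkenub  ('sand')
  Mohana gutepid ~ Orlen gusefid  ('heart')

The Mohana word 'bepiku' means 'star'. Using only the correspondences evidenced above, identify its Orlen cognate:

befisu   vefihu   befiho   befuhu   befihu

tupiki ~ tufihi, gutepid ~ gusefid — Mohana p corresponds to Orlen f between vowels (before a front vowel).
pimeku ~ pimehu — Mohana k corresponds to Orlen h between vowels (before a back vowel).
Applying these to Mohana 'bepiku':
  bepiku → befiku   (p→f between vowels (before a front vowel))
  befiku → befihu   (k→h between vowels (before a back vowel))
So the Orlen cognate is 'befihu'.

befihu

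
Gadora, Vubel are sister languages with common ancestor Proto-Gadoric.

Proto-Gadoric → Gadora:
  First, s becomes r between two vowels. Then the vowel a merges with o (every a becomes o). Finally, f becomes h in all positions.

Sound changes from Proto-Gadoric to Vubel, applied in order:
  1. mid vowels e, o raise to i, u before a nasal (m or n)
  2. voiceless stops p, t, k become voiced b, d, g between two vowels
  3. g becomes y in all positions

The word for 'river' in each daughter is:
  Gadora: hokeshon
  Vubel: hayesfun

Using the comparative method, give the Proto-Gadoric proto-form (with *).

Position 2: Gadora has o, Vubel has a. Vubel preserves a here (none of its changes turn any other segment into a), so the proto-segment is *a.
Position 3: Gadora has k, Vubel has y. Gadora preserves k here (none of its changes turn any other segment into k), so the proto-segment is *k.
Position 6: Gadora has h, Vubel has f. Vubel preserves f here (none of its changes turn any other segment into f), so the proto-segment is *f.
Verify the candidate proto-form against each daughter:
Gadora: *hakesfon > hokesfon > hokeshon  (by vowel merger, unconditioned shift)
Vubel: *hakesfon > hakesfun > hagesfun > hayesfun  (by pre-nasal raising, intervocalic voicing, unconditioned shift)
*hakesfon is the unique common source.

*hakesfon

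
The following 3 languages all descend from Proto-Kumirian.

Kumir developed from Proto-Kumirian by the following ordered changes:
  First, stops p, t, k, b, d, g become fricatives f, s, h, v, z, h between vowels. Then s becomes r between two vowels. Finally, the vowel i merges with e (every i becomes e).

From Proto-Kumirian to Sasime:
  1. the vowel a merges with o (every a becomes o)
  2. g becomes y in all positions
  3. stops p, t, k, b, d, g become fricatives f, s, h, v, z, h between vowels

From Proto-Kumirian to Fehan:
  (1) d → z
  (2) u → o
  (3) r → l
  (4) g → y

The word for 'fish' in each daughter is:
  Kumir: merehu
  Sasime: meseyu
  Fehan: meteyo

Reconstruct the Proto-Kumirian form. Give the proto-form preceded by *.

Position 6: Kumir has u, Sasime has u, Fehan has o. Kumir preserves u here (none of its changes turn any other segment into u), so the proto-segment is *u.
Position 3: Kumir has r, Sasime has s, Fehan has t. Fehan preserves t here (none of its changes turn any other segment into t), so the proto-segment is *t.
Position 5: Kumir has h, Sasime has y, Fehan has y. Taking the neighbouring segments as reconstructed: Kumir h could go back to *k or *g or *h; Sasime y could go back to *g or *y; Fehan y could go back to *g or *y — the one source consistent with every daughter is *g.
This points to *metegu. Verify forward in each daughter:
Kumir: *metegu > mesehu > merehu  (by intervocalic lenition, rhotacism)
Sasime: *metegu
  metegu (rule 1 does not apply)
  metegu → meteyu   [unconditioned shift]
  meteyu → meseyu   [intervocalic lenition]
  giving Sasime meseyu.
Fehan: *metegu
  metegu (rule 1 does not apply)
  metegu → metego   [vowel merger]
  metego (rule 3 does not apply)
  metego → meteyo   [unconditioned shift]
  giving Fehan meteyo.
*metegu is the unique common source.

*metegu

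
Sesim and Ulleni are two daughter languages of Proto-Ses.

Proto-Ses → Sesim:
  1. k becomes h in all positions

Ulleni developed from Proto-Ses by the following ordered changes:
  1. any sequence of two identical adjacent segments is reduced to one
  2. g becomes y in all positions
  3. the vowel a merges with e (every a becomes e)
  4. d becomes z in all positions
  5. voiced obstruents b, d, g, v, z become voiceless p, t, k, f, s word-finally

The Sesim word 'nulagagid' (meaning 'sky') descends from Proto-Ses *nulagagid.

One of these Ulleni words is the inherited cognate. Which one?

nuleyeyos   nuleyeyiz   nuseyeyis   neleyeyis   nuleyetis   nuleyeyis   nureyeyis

nuleyeyis

Ulleni: *nulagagid > nulayayid > nuleyeyid > nuleyeyiz > nuleyeyis  (by unconditioned shift, vowel merger, unconditioned shift, final devoicing)
The other candidates each miss or misapply at least one Ulleni change.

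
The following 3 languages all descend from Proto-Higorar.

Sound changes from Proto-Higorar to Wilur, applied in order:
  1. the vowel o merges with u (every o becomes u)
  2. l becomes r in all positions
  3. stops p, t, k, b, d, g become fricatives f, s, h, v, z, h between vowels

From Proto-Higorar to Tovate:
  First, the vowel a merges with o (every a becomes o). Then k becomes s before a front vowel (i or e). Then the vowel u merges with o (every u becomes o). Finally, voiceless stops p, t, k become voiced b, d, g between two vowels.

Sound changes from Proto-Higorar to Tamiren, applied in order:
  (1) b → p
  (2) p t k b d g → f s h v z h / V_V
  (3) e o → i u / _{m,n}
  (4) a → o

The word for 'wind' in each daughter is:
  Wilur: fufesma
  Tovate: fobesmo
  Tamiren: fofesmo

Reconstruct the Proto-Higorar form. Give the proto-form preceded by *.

Position 3: Wilur has f, Tovate has b, Tamiren has f. Taking the neighbouring segments as reconstructed: Wilur f could go back to *p or *f; Tovate b could go back to *p or *b; Tamiren f could go back to *p or *b or *f — the one source consistent with every daughter is *p.
Position 2: Wilur has u, Tovate has o, Tamiren has o. Taking the neighbouring segments as reconstructed: Wilur u could go back to *o or *u; Tovate o could go back to *a or *o or *u; Tamiren o could go back to *a or *o — the one source consistent with every daughter is *o.
Position 7: Wilur has a, Tovate has o, Tamiren has o. Wilur preserves a here (none of its changes turn any other segment into a), so the proto-segment is *a.
Verify the candidate proto-form against each daughter:
Wilur: *fopesma > fupesma > fufesma  (by vowel merger, intervocalic lenition)
Tovate: *fopesma
  fopesma → fopesmo   [vowel merger]
  fopesmo (rule 2 does not apply)
  fopesmo (rule 3 does not apply)
  fopesmo → fobesmo   [intervocalic voicing]
  giving Tovate fobesmo.
Tamiren: *fopesma
  fopesma (rule 1 does not apply)
  fopesma → fofesma   [intervocalic lenition]
  fofesma (rule 3 does not apply)
  fofesma → fofesmo   [vowel merger]
  giving Tamiren fofesmo.
Only *fopesma yields all of Wilur fufesma, Tovate fobesmo, Tamiren fofesmo.

*fopesma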